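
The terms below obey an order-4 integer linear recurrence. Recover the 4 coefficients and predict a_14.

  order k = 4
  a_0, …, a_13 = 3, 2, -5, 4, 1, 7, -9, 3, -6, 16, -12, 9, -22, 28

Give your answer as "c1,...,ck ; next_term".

0,0,-1,1 ; -21

  a_4 = 0·4 + 0·-5 + -1·2 + 1·3 = 1
  a_5 = 0·1 + 0·4 + -1·-5 + 1·2 = 7
  a_6 = 0·7 + 0·1 + -1·4 + 1·-5 = -9
  a_7 = 0·-9 + 0·7 + -1·1 + 1·4 = 3
  a_8 = 0·3 + 0·-9 + -1·7 + 1·1 = -6
  a_9 = 0·-6 + 0·3 + -1·-9 + 1·7 = 16
  a_10 = 0·16 + 0·-6 + -1·3 + 1·-9 = -12
  a_11 = 0·-12 + 0·16 + -1·-6 + 1·3 = 9
  a_12 = 0·9 + 0·-12 + -1·16 + 1·-6 = -22
  a_13 = 0·-22 + 0·9 + -1·-12 + 1·16 = 28
  a_14 = 0·28 + 0·-22 + -1·9 + 1·-12 = -21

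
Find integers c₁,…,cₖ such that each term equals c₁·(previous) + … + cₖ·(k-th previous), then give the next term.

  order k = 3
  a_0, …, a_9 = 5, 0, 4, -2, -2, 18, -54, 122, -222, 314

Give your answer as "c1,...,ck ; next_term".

  a_3 = -3·4 + -2·0 + 2·5 = -2
  a_4 = -3·-2 + -2·4 + 2·0 = -2
  a_5 = -3·-2 + -2·-2 + 2·4 = 18
  a_6 = -3·18 + -2·-2 + 2·-2 = -54
  a_7 = -3·-54 + -2·18 + 2·-2 = 122
  a_8 = -3·122 + -2·-54 + 2·18 = -222
  a_9 = -3·-222 + -2·122 + 2·-54 = 314
  a_10 = -3·314 + -2·-222 + 2·122 = -254

-3,-2,2 ; -254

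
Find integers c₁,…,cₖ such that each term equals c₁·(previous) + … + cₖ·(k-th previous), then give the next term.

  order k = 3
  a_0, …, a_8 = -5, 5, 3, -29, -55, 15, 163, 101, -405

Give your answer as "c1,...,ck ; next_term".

2,-4,3 ; -725

  a_3 = 2·3 + -4·5 + 3·-5 = -29
  a_4 = 2·-29 + -4·3 + 3·5 = -55
  a_5 = 2·-55 + -4·-29 + 3·3 = 15
  a_6 = 2·15 + -4·-55 + 3·-29 = 163
  a_7 = 2·163 + -4·15 + 3·-55 = 101
  a_8 = 2·101 + -4·163 + 3·15 = -405
  a_9 = 2·-405 + -4·101 + 3·163 = -725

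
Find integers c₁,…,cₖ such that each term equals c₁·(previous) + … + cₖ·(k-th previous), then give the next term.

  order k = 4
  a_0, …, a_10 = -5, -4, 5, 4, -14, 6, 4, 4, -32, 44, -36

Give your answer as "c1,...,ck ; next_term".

-1,0,0,2 ; 44

  a_4 = -1·4 + 0·5 + 0·-4 + 2·-5 = -14
  a_5 = -1·-14 + 0·4 + 0·5 + 2·-4 = 6
  a_6 = -1·6 + 0·-14 + 0·4 + 2·5 = 4
  a_7 = -1·4 + 0·6 + 0·-14 + 2·4 = 4
  a_8 = -1·4 + 0·4 + 0·6 + 2·-14 = -32
  a_9 = -1·-32 + 0·4 + 0·4 + 2·6 = 44
  a_10 = -1·44 + 0·-32 + 0·4 + 2·4 = -36
  a_11 = -1·-36 + 0·44 + 0·-32 + 2·4 = 44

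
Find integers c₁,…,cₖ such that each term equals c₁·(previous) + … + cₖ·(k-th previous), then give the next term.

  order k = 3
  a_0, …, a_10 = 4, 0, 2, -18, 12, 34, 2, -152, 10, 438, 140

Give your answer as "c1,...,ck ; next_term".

-1,-3,-4 ; -1494

  a_3 = -1·2 + -3·0 + -4·4 = -18
  a_4 = -1·-18 + -3·2 + -4·0 = 12
  a_5 = -1·12 + -3·-18 + -4·2 = 34
  a_6 = -1·34 + -3·12 + -4·-18 = 2
  a_7 = -1·2 + -3·34 + -4·12 = -152
  a_8 = -1·-152 + -3·2 + -4·34 = 10
  a_9 = -1·10 + -3·-152 + -4·2 = 438
  a_10 = -1·438 + -3·10 + -4·-152 = 140
  a_11 = -1·140 + -3·438 + -4·10 = -1494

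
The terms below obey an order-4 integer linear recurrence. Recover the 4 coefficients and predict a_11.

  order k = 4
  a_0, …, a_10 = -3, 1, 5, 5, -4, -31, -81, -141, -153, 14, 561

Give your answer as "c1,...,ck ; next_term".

  a_4 = 3·5 + -3·5 + -1·1 + 1·-3 = -4
  a_5 = 3·-4 + -3·5 + -1·5 + 1·1 = -31
  a_6 = 3·-31 + -3·-4 + -1·5 + 1·5 = -81
  a_7 = 3·-81 + -3·-31 + -1·-4 + 1·5 = -141
  a_8 = 3·-141 + -3·-81 + -1·-31 + 1·-4 = -153
  a_9 = 3·-153 + -3·-141 + -1·-81 + 1·-31 = 14
  a_10 = 3·14 + -3·-153 + -1·-141 + 1·-81 = 561
  a_11 = 3·561 + -3·14 + -1·-153 + 1·-141 = 1653

3,-3,-1,1 ; 1653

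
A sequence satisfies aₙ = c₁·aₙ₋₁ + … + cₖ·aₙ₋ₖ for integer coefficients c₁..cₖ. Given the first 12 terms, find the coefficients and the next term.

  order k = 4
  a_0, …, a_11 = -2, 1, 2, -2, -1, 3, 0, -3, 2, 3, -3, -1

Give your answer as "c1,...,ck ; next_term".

  a_4 = 0·-2 + 0·2 + 1·1 + 1·-2 = -1
  a_5 = 0·-1 + 0·-2 + 1·2 + 1·1 = 3
  a_6 = 0·3 + 0·-1 + 1·-2 + 1·2 = 0
  a_7 = 0·0 + 0·3 + 1·-1 + 1·-2 = -3
  a_8 = 0·-3 + 0·0 + 1·3 + 1·-1 = 2
  a_9 = 0·2 + 0·-3 + 1·0 + 1·3 = 3
  a_10 = 0·3 + 0·2 + 1·-3 + 1·0 = -3
  a_11 = 0·-3 + 0·3 + 1·2 + 1·-3 = -1
  a_12 = 0·-1 + 0·-3 + 1·3 + 1·2 = 5

0,0,1,1 ; 5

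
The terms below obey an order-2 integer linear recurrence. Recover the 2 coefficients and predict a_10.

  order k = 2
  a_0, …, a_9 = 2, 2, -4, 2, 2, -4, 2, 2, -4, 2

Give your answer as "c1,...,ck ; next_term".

-1,-1 ; 2

  a_2 = -1·2 + -1·2 = -4
  a_3 = -1·-4 + -1·2 = 2
  a_4 = -1·2 + -1·-4 = 2
  a_5 = -1·2 + -1·2 = -4
  a_6 = -1·-4 + -1·2 = 2
  a_7 = -1·2 + -1·-4 = 2
  a_8 = -1·2 + -1·2 = -4
  a_9 = -1·-4 + -1·2 = 2
  a_10 = -1·2 + -1·-4 = 2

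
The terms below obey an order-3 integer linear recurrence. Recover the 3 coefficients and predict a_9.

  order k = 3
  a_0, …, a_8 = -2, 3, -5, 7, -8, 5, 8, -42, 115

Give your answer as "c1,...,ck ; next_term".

  a_3 = -3·-5 + -2·3 + 1·-2 = 7
  a_4 = -3·7 + -2·-5 + 1·3 = -8
  a_5 = -3·-8 + -2·7 + 1·-5 = 5
  a_6 = -3·5 + -2·-8 + 1·7 = 8
  a_7 = -3·8 + -2·5 + 1·-8 = -42
  a_8 = -3·-42 + -2·8 + 1·5 = 115
  a_9 = -3·115 + -2·-42 + 1·8 = -253

-3,-2,1 ; -253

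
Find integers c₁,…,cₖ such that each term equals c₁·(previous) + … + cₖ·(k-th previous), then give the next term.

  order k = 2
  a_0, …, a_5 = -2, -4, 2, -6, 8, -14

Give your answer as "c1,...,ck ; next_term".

-1,1 ; 22

  a_2 = -1·-4 + 1·-2 = 2
  a_3 = -1·2 + 1·-4 = -6
  a_4 = -1·-6 + 1·2 = 8
  a_5 = -1·8 + 1·-6 = -14
  a_6 = -1·-14 + 1·8 = 22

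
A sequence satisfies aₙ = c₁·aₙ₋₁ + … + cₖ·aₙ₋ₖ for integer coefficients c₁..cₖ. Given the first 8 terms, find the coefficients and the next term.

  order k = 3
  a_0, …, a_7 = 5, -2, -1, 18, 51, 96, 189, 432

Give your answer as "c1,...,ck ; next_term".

  a_3 = 3·-1 + -3·-2 + 3·5 = 18
  a_4 = 3·18 + -3·-1 + 3·-2 = 51
  a_5 = 3·51 + -3·18 + 3·-1 = 96
  a_6 = 3·96 + -3·51 + 3·18 = 189
  a_7 = 3·189 + -3·96 + 3·51 = 432
  a_8 = 3·432 + -3·189 + 3·96 = 1017

3,-3,3 ; 1017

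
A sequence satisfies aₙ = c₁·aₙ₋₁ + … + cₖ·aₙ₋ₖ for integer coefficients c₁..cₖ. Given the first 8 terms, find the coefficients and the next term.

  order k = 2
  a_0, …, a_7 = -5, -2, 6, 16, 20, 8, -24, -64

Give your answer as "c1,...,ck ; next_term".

2,-2 ; -80

  a_2 = 2·-2 + -2·-5 = 6
  a_3 = 2·6 + -2·-2 = 16
  a_4 = 2·16 + -2·6 = 20
  a_5 = 2·20 + -2·16 = 8
  a_6 = 2·8 + -2·20 = -24
  a_7 = 2·-24 + -2·8 = -64
  a_8 = 2·-64 + -2·-24 = -80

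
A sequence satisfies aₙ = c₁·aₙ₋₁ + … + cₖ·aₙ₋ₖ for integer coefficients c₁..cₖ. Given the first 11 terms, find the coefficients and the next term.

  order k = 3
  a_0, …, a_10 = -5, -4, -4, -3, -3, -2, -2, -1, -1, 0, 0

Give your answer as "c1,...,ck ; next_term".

  a_3 = 1·-4 + 1·-4 + -1·-5 = -3
  a_4 = 1·-3 + 1·-4 + -1·-4 = -3
  a_5 = 1·-3 + 1·-3 + -1·-4 = -2
  a_6 = 1·-2 + 1·-3 + -1·-3 = -2
  a_7 = 1·-2 + 1·-2 + -1·-3 = -1
  a_8 = 1·-1 + 1·-2 + -1·-2 = -1
  a_9 = 1·-1 + 1·-1 + -1·-2 = 0
  a_10 = 1·0 + 1·-1 + -1·-1 = 0
  a_11 = 1·0 + 1·0 + -1·-1 = 1

1,1,-1 ; 1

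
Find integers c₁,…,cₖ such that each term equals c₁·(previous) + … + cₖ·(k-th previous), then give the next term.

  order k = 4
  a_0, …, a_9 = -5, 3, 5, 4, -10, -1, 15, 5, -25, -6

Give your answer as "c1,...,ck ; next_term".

  a_4 = 0·4 + -1·5 + 0·3 + 1·-5 = -10
  a_5 = 0·-10 + -1·4 + 0·5 + 1·3 = -1
  a_6 = 0·-1 + -1·-10 + 0·4 + 1·5 = 15
  a_7 = 0·15 + -1·-1 + 0·-10 + 1·4 = 5
  a_8 = 0·5 + -1·15 + 0·-1 + 1·-10 = -25
  a_9 = 0·-25 + -1·5 + 0·15 + 1·-1 = -6
  a_10 = 0·-6 + -1·-25 + 0·5 + 1·15 = 40

0,-1,0,1 ; 40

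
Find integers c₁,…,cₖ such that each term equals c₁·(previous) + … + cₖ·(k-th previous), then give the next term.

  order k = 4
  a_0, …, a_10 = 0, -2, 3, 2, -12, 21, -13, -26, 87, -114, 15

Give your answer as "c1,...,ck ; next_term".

  a_4 = -2·2 + -2·3 + 1·-2 + 1·0 = -12
  a_5 = -2·-12 + -2·2 + 1·3 + 1·-2 = 21
  a_6 = -2·21 + -2·-12 + 1·2 + 1·3 = -13
  a_7 = -2·-13 + -2·21 + 1·-12 + 1·2 = -26
  a_8 = -2·-26 + -2·-13 + 1·21 + 1·-12 = 87
  a_9 = -2·87 + -2·-26 + 1·-13 + 1·21 = -114
  a_10 = -2·-114 + -2·87 + 1·-26 + 1·-13 = 15
  a_11 = -2·15 + -2·-114 + 1·87 + 1·-26 = 259

-2,-2,1,1 ; 259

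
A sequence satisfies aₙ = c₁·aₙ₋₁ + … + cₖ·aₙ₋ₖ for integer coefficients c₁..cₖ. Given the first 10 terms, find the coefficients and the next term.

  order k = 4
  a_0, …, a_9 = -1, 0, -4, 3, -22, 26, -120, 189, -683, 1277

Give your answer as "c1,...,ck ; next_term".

  a_4 = -1·3 + 4·-4 + 2·0 + 3·-1 = -22
  a_5 = -1·-22 + 4·3 + 2·-4 + 3·0 = 26
  a_6 = -1·26 + 4·-22 + 2·3 + 3·-4 = -120
  a_7 = -1·-120 + 4·26 + 2·-22 + 3·3 = 189
  a_8 = -1·189 + 4·-120 + 2·26 + 3·-22 = -683
  a_9 = -1·-683 + 4·189 + 2·-120 + 3·26 = 1277
  a_10 = -1·1277 + 4·-683 + 2·189 + 3·-120 = -3991

-1,4,2,3 ; -3991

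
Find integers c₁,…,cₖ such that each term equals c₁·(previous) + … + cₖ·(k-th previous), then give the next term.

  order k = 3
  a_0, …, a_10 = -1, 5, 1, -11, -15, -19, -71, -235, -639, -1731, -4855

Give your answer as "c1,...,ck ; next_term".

3,-2,4 ; -13659

  a_3 = 3·1 + -2·5 + 4·-1 = -11
  a_4 = 3·-11 + -2·1 + 4·5 = -15
  a_5 = 3·-15 + -2·-11 + 4·1 = -19
  a_6 = 3·-19 + -2·-15 + 4·-11 = -71
  a_7 = 3·-71 + -2·-19 + 4·-15 = -235
  a_8 = 3·-235 + -2·-71 + 4·-19 = -639
  a_9 = 3·-639 + -2·-235 + 4·-71 = -1731
  a_10 = 3·-1731 + -2·-639 + 4·-235 = -4855
  a_11 = 3·-4855 + -2·-1731 + 4·-639 = -13659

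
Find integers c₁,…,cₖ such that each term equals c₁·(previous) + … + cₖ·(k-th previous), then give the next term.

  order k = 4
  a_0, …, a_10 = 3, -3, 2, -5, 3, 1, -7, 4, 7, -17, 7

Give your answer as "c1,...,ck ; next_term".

-1,-1,1,1 ; 21

  a_4 = -1·-5 + -1·2 + 1·-3 + 1·3 = 3
  a_5 = -1·3 + -1·-5 + 1·2 + 1·-3 = 1
  a_6 = -1·1 + -1·3 + 1·-5 + 1·2 = -7
  a_7 = -1·-7 + -1·1 + 1·3 + 1·-5 = 4
  a_8 = -1·4 + -1·-7 + 1·1 + 1·3 = 7
  a_9 = -1·7 + -1·4 + 1·-7 + 1·1 = -17
  a_10 = -1·-17 + -1·7 + 1·4 + 1·-7 = 7
  a_11 = -1·7 + -1·-17 + 1·7 + 1·4 = 21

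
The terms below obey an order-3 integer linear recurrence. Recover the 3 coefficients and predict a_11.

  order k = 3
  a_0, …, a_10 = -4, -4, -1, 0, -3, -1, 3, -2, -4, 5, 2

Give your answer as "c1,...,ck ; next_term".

  a_3 = 0·-1 + -1·-4 + 1·-4 = 0
  a_4 = 0·0 + -1·-1 + 1·-4 = -3
  a_5 = 0·-3 + -1·0 + 1·-1 = -1
  a_6 = 0·-1 + -1·-3 + 1·0 = 3
  a_7 = 0·3 + -1·-1 + 1·-3 = -2
  a_8 = 0·-2 + -1·3 + 1·-1 = -4
  a_9 = 0·-4 + -1·-2 + 1·3 = 5
  a_10 = 0·5 + -1·-4 + 1·-2 = 2
  a_11 = 0·2 + -1·5 + 1·-4 = -9

0,-1,1 ; -9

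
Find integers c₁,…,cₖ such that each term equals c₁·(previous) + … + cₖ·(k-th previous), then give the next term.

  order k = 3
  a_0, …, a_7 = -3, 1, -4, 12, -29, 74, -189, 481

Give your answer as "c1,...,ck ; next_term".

  a_3 = -2·-4 + 1·1 + -1·-3 = 12
  a_4 = -2·12 + 1·-4 + -1·1 = -29
  a_5 = -2·-29 + 1·12 + -1·-4 = 74
  a_6 = -2·74 + 1·-29 + -1·12 = -189
  a_7 = -2·-189 + 1·74 + -1·-29 = 481
  a_8 = -2·481 + 1·-189 + -1·74 = -1225

-2,1,-1 ; -1225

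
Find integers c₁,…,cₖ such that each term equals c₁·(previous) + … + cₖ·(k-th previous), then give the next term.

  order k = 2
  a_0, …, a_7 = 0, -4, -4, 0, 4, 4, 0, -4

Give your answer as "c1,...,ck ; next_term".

1,-1 ; -4

  a_2 = 1·-4 + -1·0 = -4
  a_3 = 1·-4 + -1·-4 = 0
  a_4 = 1·0 + -1·-4 = 4
  a_5 = 1·4 + -1·0 = 4
  a_6 = 1·4 + -1·4 = 0
  a_7 = 1·0 + -1·4 = -4
  a_8 = 1·-4 + -1·0 = -4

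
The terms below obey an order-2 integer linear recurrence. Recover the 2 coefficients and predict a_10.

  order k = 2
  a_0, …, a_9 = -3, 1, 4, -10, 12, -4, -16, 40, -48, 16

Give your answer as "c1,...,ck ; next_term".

  a_2 = -2·1 + -2·-3 = 4
  a_3 = -2·4 + -2·1 = -10
  a_4 = -2·-10 + -2·4 = 12
  a_5 = -2·12 + -2·-10 = -4
  a_6 = -2·-4 + -2·12 = -16
  a_7 = -2·-16 + -2·-4 = 40
  a_8 = -2·40 + -2·-16 = -48
  a_9 = -2·-48 + -2·40 = 16
  a_10 = -2·16 + -2·-48 = 64

-2,-2 ; 64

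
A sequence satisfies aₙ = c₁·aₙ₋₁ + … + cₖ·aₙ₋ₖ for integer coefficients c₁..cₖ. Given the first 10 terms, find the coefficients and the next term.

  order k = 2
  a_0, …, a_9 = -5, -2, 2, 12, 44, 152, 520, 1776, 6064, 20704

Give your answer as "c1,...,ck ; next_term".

  a_2 = 4·-2 + -2·-5 = 2
  a_3 = 4·2 + -2·-2 = 12
  a_4 = 4·12 + -2·2 = 44
  a_5 = 4·44 + -2·12 = 152
  a_6 = 4·152 + -2·44 = 520
  a_7 = 4·520 + -2·152 = 1776
  a_8 = 4·1776 + -2·520 = 6064
  a_9 = 4·6064 + -2·1776 = 20704
  a_10 = 4·20704 + -2·6064 = 70688

4,-2 ; 70688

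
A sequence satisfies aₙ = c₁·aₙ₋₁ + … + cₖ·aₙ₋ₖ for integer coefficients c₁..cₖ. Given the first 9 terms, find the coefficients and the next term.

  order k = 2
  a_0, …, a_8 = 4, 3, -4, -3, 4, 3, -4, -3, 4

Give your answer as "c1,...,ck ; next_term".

  a_2 = 0·3 + -1·4 = -4
  a_3 = 0·-4 + -1·3 = -3
  a_4 = 0·-3 + -1·-4 = 4
  a_5 = 0·4 + -1·-3 = 3
  a_6 = 0·3 + -1·4 = -4
  a_7 = 0·-4 + -1·3 = -3
  a_8 = 0·-3 + -1·-4 = 4
  a_9 = 0·4 + -1·-3 = 3

0,-1 ; 3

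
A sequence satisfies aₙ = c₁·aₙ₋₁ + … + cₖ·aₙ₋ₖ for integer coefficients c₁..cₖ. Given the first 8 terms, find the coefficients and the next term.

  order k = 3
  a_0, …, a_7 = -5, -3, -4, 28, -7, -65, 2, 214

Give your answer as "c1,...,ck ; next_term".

-1,-3,-3 ; -25

  a_3 = -1·-4 + -3·-3 + -3·-5 = 28
  a_4 = -1·28 + -3·-4 + -3·-3 = -7
  a_5 = -1·-7 + -3·28 + -3·-4 = -65
  a_6 = -1·-65 + -3·-7 + -3·28 = 2
  a_7 = -1·2 + -3·-65 + -3·-7 = 214
  a_8 = -1·214 + -3·2 + -3·-65 = -25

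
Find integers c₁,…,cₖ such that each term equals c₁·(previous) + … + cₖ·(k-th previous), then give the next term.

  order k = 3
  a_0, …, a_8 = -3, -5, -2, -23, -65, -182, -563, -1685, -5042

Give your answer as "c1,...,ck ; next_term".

2,2,3 ; -15143

  a_3 = 2·-2 + 2·-5 + 3·-3 = -23
  a_4 = 2·-23 + 2·-2 + 3·-5 = -65
  a_5 = 2·-65 + 2·-23 + 3·-2 = -182
  a_6 = 2·-182 + 2·-65 + 3·-23 = -563
  a_7 = 2·-563 + 2·-182 + 3·-65 = -1685
  a_8 = 2·-1685 + 2·-563 + 3·-182 = -5042
  a_9 = 2·-5042 + 2·-1685 + 3·-563 = -15143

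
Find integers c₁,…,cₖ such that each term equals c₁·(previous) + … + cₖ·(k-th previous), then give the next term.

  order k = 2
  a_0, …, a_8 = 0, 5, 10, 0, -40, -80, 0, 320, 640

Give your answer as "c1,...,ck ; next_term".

2,-4 ; 0

  a_2 = 2·5 + -4·0 = 10
  a_3 = 2·10 + -4·5 = 0
  a_4 = 2·0 + -4·10 = -40
  a_5 = 2·-40 + -4·0 = -80
  a_6 = 2·-80 + -4·-40 = 0
  a_7 = 2·0 + -4·-80 = 320
  a_8 = 2·320 + -4·0 = 640
  a_9 = 2·640 + -4·320 = 0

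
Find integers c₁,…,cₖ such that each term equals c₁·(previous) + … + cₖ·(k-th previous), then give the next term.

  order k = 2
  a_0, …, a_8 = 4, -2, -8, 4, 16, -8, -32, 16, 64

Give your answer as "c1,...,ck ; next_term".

  a_2 = 0·-2 + -2·4 = -8
  a_3 = 0·-8 + -2·-2 = 4
  a_4 = 0·4 + -2·-8 = 16
  a_5 = 0·16 + -2·4 = -8
  a_6 = 0·-8 + -2·16 = -32
  a_7 = 0·-32 + -2·-8 = 16
  a_8 = 0·16 + -2·-32 = 64
  a_9 = 0·64 + -2·16 = -32

0,-2 ; -32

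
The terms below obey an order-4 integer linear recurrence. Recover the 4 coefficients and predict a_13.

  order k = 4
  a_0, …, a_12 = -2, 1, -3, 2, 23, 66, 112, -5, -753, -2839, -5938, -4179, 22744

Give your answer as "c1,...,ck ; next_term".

  a_4 = 3·2 + -4·-3 + -3·1 + -4·-2 = 23
  a_5 = 3·23 + -4·2 + -3·-3 + -4·1 = 66
  a_6 = 3·66 + -4·23 + -3·2 + -4·-3 = 112
  a_7 = 3·112 + -4·66 + -3·23 + -4·2 = -5
  a_8 = 3·-5 + -4·112 + -3·66 + -4·23 = -753
  a_9 = 3·-753 + -4·-5 + -3·112 + -4·66 = -2839
  a_10 = 3·-2839 + -4·-753 + -3·-5 + -4·112 = -5938
  a_11 = 3·-5938 + -4·-2839 + -3·-753 + -4·-5 = -4179
  a_12 = 3·-4179 + -4·-5938 + -3·-2839 + -4·-753 = 22744
  a_13 = 3·22744 + -4·-4179 + -3·-5938 + -4·-2839 = 114118

3,-4,-3,-4 ; 114118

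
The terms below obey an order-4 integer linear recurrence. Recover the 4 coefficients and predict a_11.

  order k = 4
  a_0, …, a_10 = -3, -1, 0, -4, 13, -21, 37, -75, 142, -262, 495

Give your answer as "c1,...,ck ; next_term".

  a_4 = -2·-4 + -1·0 + -2·-1 + -1·-3 = 13
  a_5 = -2·13 + -1·-4 + -2·0 + -1·-1 = -21
  a_6 = -2·-21 + -1·13 + -2·-4 + -1·0 = 37
  a_7 = -2·37 + -1·-21 + -2·13 + -1·-4 = -75
  a_8 = -2·-75 + -1·37 + -2·-21 + -1·13 = 142
  a_9 = -2·142 + -1·-75 + -2·37 + -1·-21 = -262
  a_10 = -2·-262 + -1·142 + -2·-75 + -1·37 = 495
  a_11 = -2·495 + -1·-262 + -2·142 + -1·-75 = -937

-2,-1,-2,-1 ; -937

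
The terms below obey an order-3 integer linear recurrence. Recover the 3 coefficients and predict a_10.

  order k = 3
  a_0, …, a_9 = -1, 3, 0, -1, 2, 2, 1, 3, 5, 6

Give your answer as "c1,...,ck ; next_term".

1,0,1 ; 9

  a_3 = 1·0 + 0·3 + 1·-1 = -1
  a_4 = 1·-1 + 0·0 + 1·3 = 2
  a_5 = 1·2 + 0·-1 + 1·0 = 2
  a_6 = 1·2 + 0·2 + 1·-1 = 1
  a_7 = 1·1 + 0·2 + 1·2 = 3
  a_8 = 1·3 + 0·1 + 1·2 = 5
  a_9 = 1·5 + 0·3 + 1·1 = 6
  a_10 = 1·6 + 0·5 + 1·3 = 9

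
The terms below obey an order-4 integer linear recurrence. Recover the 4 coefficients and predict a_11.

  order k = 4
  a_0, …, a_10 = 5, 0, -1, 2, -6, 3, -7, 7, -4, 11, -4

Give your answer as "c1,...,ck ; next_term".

0,1,-1,-1 ; 8

  a_4 = 0·2 + 1·-1 + -1·0 + -1·5 = -6
  a_5 = 0·-6 + 1·2 + -1·-1 + -1·0 = 3
  a_6 = 0·3 + 1·-6 + -1·2 + -1·-1 = -7
  a_7 = 0·-7 + 1·3 + -1·-6 + -1·2 = 7
  a_8 = 0·7 + 1·-7 + -1·3 + -1·-6 = -4
  a_9 = 0·-4 + 1·7 + -1·-7 + -1·3 = 11
  a_10 = 0·11 + 1·-4 + -1·7 + -1·-7 = -4
  a_11 = 0·-4 + 1·11 + -1·-4 + -1·7 = 8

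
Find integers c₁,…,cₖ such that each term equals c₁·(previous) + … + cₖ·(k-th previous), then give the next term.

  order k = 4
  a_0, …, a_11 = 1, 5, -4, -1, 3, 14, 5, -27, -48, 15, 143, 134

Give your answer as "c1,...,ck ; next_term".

1,-2,-1,1 ; -215

  a_4 = 1·-1 + -2·-4 + -1·5 + 1·1 = 3
  a_5 = 1·3 + -2·-1 + -1·-4 + 1·5 = 14
  a_6 = 1·14 + -2·3 + -1·-1 + 1·-4 = 5
  a_7 = 1·5 + -2·14 + -1·3 + 1·-1 = -27
  a_8 = 1·-27 + -2·5 + -1·14 + 1·3 = -48
  a_9 = 1·-48 + -2·-27 + -1·5 + 1·14 = 15
  a_10 = 1·15 + -2·-48 + -1·-27 + 1·5 = 143
  a_11 = 1·143 + -2·15 + -1·-48 + 1·-27 = 134
  a_12 = 1·134 + -2·143 + -1·15 + 1·-48 = -215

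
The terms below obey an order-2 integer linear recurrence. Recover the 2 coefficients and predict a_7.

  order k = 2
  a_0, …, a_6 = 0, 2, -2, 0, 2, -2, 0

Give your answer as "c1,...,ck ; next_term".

  a_2 = -1·2 + -1·0 = -2
  a_3 = -1·-2 + -1·2 = 0
  a_4 = -1·0 + -1·-2 = 2
  a_5 = -1·2 + -1·0 = -2
  a_6 = -1·-2 + -1·2 = 0
  a_7 = -1·0 + -1·-2 = 2

-1,-1 ; 2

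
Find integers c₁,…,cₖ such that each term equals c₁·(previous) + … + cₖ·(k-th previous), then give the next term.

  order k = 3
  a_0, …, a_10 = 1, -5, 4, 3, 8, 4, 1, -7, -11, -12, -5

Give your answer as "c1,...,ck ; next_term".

  a_3 = 1·4 + 0·-5 + -1·1 = 3
  a_4 = 1·3 + 0·4 + -1·-5 = 8
  a_5 = 1·8 + 0·3 + -1·4 = 4
  a_6 = 1·4 + 0·8 + -1·3 = 1
  a_7 = 1·1 + 0·4 + -1·8 = -7
  a_8 = 1·-7 + 0·1 + -1·4 = -11
  a_9 = 1·-11 + 0·-7 + -1·1 = -12
  a_10 = 1·-12 + 0·-11 + -1·-7 = -5
  a_11 = 1·-5 + 0·-12 + -1·-11 = 6

1,0,-1 ; 6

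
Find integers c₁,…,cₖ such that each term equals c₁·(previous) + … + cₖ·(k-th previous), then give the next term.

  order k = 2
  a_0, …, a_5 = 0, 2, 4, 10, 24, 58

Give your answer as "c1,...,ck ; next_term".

  a_2 = 2·2 + 1·0 = 4
  a_3 = 2·4 + 1·2 = 10
  a_4 = 2·10 + 1·4 = 24
  a_5 = 2·24 + 1·10 = 58
  a_6 = 2·58 + 1·24 = 140

2,1 ; 140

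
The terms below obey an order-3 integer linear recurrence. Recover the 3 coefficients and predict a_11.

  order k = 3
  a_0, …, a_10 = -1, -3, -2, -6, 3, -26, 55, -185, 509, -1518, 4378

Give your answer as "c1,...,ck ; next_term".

  a_3 = -2·-2 + 3·-3 + 1·-1 = -6
  a_4 = -2·-6 + 3·-2 + 1·-3 = 3
  a_5 = -2·3 + 3·-6 + 1·-2 = -26
  a_6 = -2·-26 + 3·3 + 1·-6 = 55
  a_7 = -2·55 + 3·-26 + 1·3 = -185
  a_8 = -2·-185 + 3·55 + 1·-26 = 509
  a_9 = -2·509 + 3·-185 + 1·55 = -1518
  a_10 = -2·-1518 + 3·509 + 1·-185 = 4378
  a_11 = -2·4378 + 3·-1518 + 1·509 = -12801

-2,3,1 ; -12801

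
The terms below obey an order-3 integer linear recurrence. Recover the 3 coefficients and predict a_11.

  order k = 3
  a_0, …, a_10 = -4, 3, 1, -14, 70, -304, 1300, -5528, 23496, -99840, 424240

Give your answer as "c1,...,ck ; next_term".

  a_3 = -4·1 + 2·3 + 4·-4 = -14
  a_4 = -4·-14 + 2·1 + 4·3 = 70
  a_5 = -4·70 + 2·-14 + 4·1 = -304
  a_6 = -4·-304 + 2·70 + 4·-14 = 1300
  a_7 = -4·1300 + 2·-304 + 4·70 = -5528
  a_8 = -4·-5528 + 2·1300 + 4·-304 = 23496
  a_9 = -4·23496 + 2·-5528 + 4·1300 = -99840
  a_10 = -4·-99840 + 2·23496 + 4·-5528 = 424240
  a_11 = -4·424240 + 2·-99840 + 4·23496 = -1802656

-4,2,4 ; -1802656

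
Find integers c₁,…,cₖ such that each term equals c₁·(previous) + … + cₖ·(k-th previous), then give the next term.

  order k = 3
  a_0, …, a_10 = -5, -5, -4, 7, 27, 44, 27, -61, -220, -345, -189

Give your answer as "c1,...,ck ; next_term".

2,-2,-1 ; 532

  a_3 = 2·-4 + -2·-5 + -1·-5 = 7
  a_4 = 2·7 + -2·-4 + -1·-5 = 27
  a_5 = 2·27 + -2·7 + -1·-4 = 44
  a_6 = 2·44 + -2·27 + -1·7 = 27
  a_7 = 2·27 + -2·44 + -1·27 = -61
  a_8 = 2·-61 + -2·27 + -1·44 = -220
  a_9 = 2·-220 + -2·-61 + -1·27 = -345
  a_10 = 2·-345 + -2·-220 + -1·-61 = -189
  a_11 = 2·-189 + -2·-345 + -1·-220 = 532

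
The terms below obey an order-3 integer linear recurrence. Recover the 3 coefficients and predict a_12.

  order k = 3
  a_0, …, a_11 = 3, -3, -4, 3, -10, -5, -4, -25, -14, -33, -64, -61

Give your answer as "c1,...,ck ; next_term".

  a_3 = 0·-4 + 1·-3 + 2·3 = 3
  a_4 = 0·3 + 1·-4 + 2·-3 = -10
  a_5 = 0·-10 + 1·3 + 2·-4 = -5
  a_6 = 0·-5 + 1·-10 + 2·3 = -4
  a_7 = 0·-4 + 1·-5 + 2·-10 = -25
  a_8 = 0·-25 + 1·-4 + 2·-5 = -14
  a_9 = 0·-14 + 1·-25 + 2·-4 = -33
  a_10 = 0·-33 + 1·-14 + 2·-25 = -64
  a_11 = 0·-64 + 1·-33 + 2·-14 = -61
  a_12 = 0·-61 + 1·-64 + 2·-33 = -130

0,1,2 ; -130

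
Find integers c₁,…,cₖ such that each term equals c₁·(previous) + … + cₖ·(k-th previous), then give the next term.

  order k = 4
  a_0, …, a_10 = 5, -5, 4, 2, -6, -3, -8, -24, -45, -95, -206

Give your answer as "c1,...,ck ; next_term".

  a_4 = 2·2 + 0·4 + 1·-5 + -1·5 = -6
  a_5 = 2·-6 + 0·2 + 1·4 + -1·-5 = -3
  a_6 = 2·-3 + 0·-6 + 1·2 + -1·4 = -8
  a_7 = 2·-8 + 0·-3 + 1·-6 + -1·2 = -24
  a_8 = 2·-24 + 0·-8 + 1·-3 + -1·-6 = -45
  a_9 = 2·-45 + 0·-24 + 1·-8 + -1·-3 = -95
  a_10 = 2·-95 + 0·-45 + 1·-24 + -1·-8 = -206
  a_11 = 2·-206 + 0·-95 + 1·-45 + -1·-24 = -433

2,0,1,-1 ; -433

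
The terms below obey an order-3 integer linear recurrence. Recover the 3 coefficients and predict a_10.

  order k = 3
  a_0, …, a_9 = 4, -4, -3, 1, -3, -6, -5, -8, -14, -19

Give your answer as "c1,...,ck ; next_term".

  a_3 = 1·-3 + 0·-4 + 1·4 = 1
  a_4 = 1·1 + 0·-3 + 1·-4 = -3
  a_5 = 1·-3 + 0·1 + 1·-3 = -6
  a_6 = 1·-6 + 0·-3 + 1·1 = -5
  a_7 = 1·-5 + 0·-6 + 1·-3 = -8
  a_8 = 1·-8 + 0·-5 + 1·-6 = -14
  a_9 = 1·-14 + 0·-8 + 1·-5 = -19
  a_10 = 1·-19 + 0·-14 + 1·-8 = -27

1,0,1 ; -27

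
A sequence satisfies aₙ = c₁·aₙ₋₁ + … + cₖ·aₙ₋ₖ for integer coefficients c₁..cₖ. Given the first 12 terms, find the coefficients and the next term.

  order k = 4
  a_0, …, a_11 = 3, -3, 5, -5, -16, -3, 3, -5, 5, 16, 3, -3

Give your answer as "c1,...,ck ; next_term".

  a_4 = 1·-5 + -1·5 + 1·-3 + -1·3 = -16
  a_5 = 1·-16 + -1·-5 + 1·5 + -1·-3 = -3
  a_6 = 1·-3 + -1·-16 + 1·-5 + -1·5 = 3
  a_7 = 1·3 + -1·-3 + 1·-16 + -1·-5 = -5
  a_8 = 1·-5 + -1·3 + 1·-3 + -1·-16 = 5
  a_9 = 1·5 + -1·-5 + 1·3 + -1·-3 = 16
  a_10 = 1·16 + -1·5 + 1·-5 + -1·3 = 3
  a_11 = 1·3 + -1·16 + 1·5 + -1·-5 = -3
  a_12 = 1·-3 + -1·3 + 1·16 + -1·5 = 5

1,-1,1,-1 ; 5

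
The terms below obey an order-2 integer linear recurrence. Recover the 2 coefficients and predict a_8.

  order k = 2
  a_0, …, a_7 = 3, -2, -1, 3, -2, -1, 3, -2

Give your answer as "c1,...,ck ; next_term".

  a_2 = -1·-2 + -1·3 = -1
  a_3 = -1·-1 + -1·-2 = 3
  a_4 = -1·3 + -1·-1 = -2
  a_5 = -1·-2 + -1·3 = -1
  a_6 = -1·-1 + -1·-2 = 3
  a_7 = -1·3 + -1·-1 = -2
  a_8 = -1·-2 + -1·3 = -1

-1,-1 ; -1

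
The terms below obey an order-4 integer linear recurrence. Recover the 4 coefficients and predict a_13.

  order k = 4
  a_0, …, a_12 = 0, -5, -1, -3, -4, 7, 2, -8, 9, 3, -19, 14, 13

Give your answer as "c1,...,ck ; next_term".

0,-1,1,-1 ; -36

  a_4 = 0·-3 + -1·-1 + 1·-5 + -1·0 = -4
  a_5 = 0·-4 + -1·-3 + 1·-1 + -1·-5 = 7
  a_6 = 0·7 + -1·-4 + 1·-3 + -1·-1 = 2
  a_7 = 0·2 + -1·7 + 1·-4 + -1·-3 = -8
  a_8 = 0·-8 + -1·2 + 1·7 + -1·-4 = 9
  a_9 = 0·9 + -1·-8 + 1·2 + -1·7 = 3
  a_10 = 0·3 + -1·9 + 1·-8 + -1·2 = -19
  a_11 = 0·-19 + -1·3 + 1·9 + -1·-8 = 14
  a_12 = 0·14 + -1·-19 + 1·3 + -1·9 = 13
  a_13 = 0·13 + -1·14 + 1·-19 + -1·3 = -36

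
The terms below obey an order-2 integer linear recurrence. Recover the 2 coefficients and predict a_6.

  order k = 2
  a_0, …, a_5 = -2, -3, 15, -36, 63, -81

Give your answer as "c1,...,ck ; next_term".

-3,-3 ; 54

  a_2 = -3·-3 + -3·-2 = 15
  a_3 = -3·15 + -3·-3 = -36
  a_4 = -3·-36 + -3·15 = 63
  a_5 = -3·63 + -3·-36 = -81
  a_6 = -3·-81 + -3·63 = 54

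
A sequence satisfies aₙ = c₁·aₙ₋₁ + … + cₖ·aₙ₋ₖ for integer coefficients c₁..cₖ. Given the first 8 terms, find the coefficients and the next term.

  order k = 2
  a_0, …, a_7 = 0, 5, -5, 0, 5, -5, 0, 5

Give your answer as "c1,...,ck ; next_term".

-1,-1 ; -5

  a_2 = -1·5 + -1·0 = -5
  a_3 = -1·-5 + -1·5 = 0
  a_4 = -1·0 + -1·-5 = 5
  a_5 = -1·5 + -1·0 = -5
  a_6 = -1·-5 + -1·5 = 0
  a_7 = -1·0 + -1·-5 = 5
  a_8 = -1·5 + -1·0 = -5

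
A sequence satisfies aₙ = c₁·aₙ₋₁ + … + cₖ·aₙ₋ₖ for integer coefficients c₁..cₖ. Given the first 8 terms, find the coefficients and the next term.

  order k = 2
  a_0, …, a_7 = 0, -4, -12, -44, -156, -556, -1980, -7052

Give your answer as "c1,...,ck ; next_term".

3,2 ; -25116

  a_2 = 3·-4 + 2·0 = -12
  a_3 = 3·-12 + 2·-4 = -44
  a_4 = 3·-44 + 2·-12 = -156
  a_5 = 3·-156 + 2·-44 = -556
  a_6 = 3·-556 + 2·-156 = -1980
  a_7 = 3·-1980 + 2·-556 = -7052
  a_8 = 3·-7052 + 2·-1980 = -25116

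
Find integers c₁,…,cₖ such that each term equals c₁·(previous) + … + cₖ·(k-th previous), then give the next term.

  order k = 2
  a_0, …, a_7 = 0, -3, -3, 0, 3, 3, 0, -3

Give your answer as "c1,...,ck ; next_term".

1,-1 ; -3

  a_2 = 1·-3 + -1·0 = -3
  a_3 = 1·-3 + -1·-3 = 0
  a_4 = 1·0 + -1·-3 = 3
  a_5 = 1·3 + -1·0 = 3
  a_6 = 1·3 + -1·3 = 0
  a_7 = 1·0 + -1·3 = -3
  a_8 = 1·-3 + -1·0 = -3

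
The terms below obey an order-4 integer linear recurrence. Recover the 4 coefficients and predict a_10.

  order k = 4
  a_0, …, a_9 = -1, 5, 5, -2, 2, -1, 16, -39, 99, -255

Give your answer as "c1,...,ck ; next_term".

  a_4 = -2·-2 + 1·5 + -1·5 + 2·-1 = 2
  a_5 = -2·2 + 1·-2 + -1·5 + 2·5 = -1
  a_6 = -2·-1 + 1·2 + -1·-2 + 2·5 = 16
  a_7 = -2·16 + 1·-1 + -1·2 + 2·-2 = -39
  a_8 = -2·-39 + 1·16 + -1·-1 + 2·2 = 99
  a_9 = -2·99 + 1·-39 + -1·16 + 2·-1 = -255
  a_10 = -2·-255 + 1·99 + -1·-39 + 2·16 = 680

-2,1,-1,2 ; 680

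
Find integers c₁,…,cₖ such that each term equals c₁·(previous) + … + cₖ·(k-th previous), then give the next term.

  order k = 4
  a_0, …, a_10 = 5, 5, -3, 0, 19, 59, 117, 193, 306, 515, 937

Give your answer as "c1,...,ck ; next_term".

3,-3,1,1 ; 1765

  a_4 = 3·0 + -3·-3 + 1·5 + 1·5 = 19
  a_5 = 3·19 + -3·0 + 1·-3 + 1·5 = 59
  a_6 = 3·59 + -3·19 + 1·0 + 1·-3 = 117
  a_7 = 3·117 + -3·59 + 1·19 + 1·0 = 193
  a_8 = 3·193 + -3·117 + 1·59 + 1·19 = 306
  a_9 = 3·306 + -3·193 + 1·117 + 1·59 = 515
  a_10 = 3·515 + -3·306 + 1·193 + 1·117 = 937
  a_11 = 3·937 + -3·515 + 1·306 + 1·193 = 1765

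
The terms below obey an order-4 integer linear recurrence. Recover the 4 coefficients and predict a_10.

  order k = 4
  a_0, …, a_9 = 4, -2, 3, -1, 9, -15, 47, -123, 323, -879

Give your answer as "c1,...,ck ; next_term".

-1,4,-2,-2 ; 2323

  a_4 = -1·-1 + 4·3 + -2·-2 + -2·4 = 9
  a_5 = -1·9 + 4·-1 + -2·3 + -2·-2 = -15
  a_6 = -1·-15 + 4·9 + -2·-1 + -2·3 = 47
  a_7 = -1·47 + 4·-15 + -2·9 + -2·-1 = -123
  a_8 = -1·-123 + 4·47 + -2·-15 + -2·9 = 323
  a_9 = -1·323 + 4·-123 + -2·47 + -2·-15 = -879
  a_10 = -1·-879 + 4·323 + -2·-123 + -2·47 = 2323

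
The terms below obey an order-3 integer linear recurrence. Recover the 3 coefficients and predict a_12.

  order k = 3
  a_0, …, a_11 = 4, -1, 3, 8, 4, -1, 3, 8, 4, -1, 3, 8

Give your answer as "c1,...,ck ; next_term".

  a_3 = 1·3 + -1·-1 + 1·4 = 8
  a_4 = 1·8 + -1·3 + 1·-1 = 4
  a_5 = 1·4 + -1·8 + 1·3 = -1
  a_6 = 1·-1 + -1·4 + 1·8 = 3
  a_7 = 1·3 + -1·-1 + 1·4 = 8
  a_8 = 1·8 + -1·3 + 1·-1 = 4
  a_9 = 1·4 + -1·8 + 1·3 = -1
  a_10 = 1·-1 + -1·4 + 1·8 = 3
  a_11 = 1·3 + -1·-1 + 1·4 = 8
  a_12 = 1·8 + -1·3 + 1·-1 = 4

1,-1,1 ; 4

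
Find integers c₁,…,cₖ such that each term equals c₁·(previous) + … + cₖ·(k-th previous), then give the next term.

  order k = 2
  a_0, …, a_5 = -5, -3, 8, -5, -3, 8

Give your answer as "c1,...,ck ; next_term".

  a_2 = -1·-3 + -1·-5 = 8
  a_3 = -1·8 + -1·-3 = -5
  a_4 = -1·-5 + -1·8 = -3
  a_5 = -1·-3 + -1·-5 = 8
  a_6 = -1·8 + -1·-3 = -5

-1,-1 ; -5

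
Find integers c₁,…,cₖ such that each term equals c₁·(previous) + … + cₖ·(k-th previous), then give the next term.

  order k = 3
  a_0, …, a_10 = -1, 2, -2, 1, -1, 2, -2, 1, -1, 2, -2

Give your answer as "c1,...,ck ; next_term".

-1,-1,-1 ; 1

  a_3 = -1·-2 + -1·2 + -1·-1 = 1
  a_4 = -1·1 + -1·-2 + -1·2 = -1
  a_5 = -1·-1 + -1·1 + -1·-2 = 2
  a_6 = -1·2 + -1·-1 + -1·1 = -2
  a_7 = -1·-2 + -1·2 + -1·-1 = 1
  a_8 = -1·1 + -1·-2 + -1·2 = -1
  a_9 = -1·-1 + -1·1 + -1·-2 = 2
  a_10 = -1·2 + -1·-1 + -1·1 = -2
  a_11 = -1·-2 + -1·2 + -1·-1 = 1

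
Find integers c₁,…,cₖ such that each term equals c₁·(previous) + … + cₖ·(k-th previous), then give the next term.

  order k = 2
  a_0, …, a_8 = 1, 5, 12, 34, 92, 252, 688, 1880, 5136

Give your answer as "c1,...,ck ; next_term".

2,2 ; 14032

  a_2 = 2·5 + 2·1 = 12
  a_3 = 2·12 + 2·5 = 34
  a_4 = 2·34 + 2·12 = 92
  a_5 = 2·92 + 2·34 = 252
  a_6 = 2·252 + 2·92 = 688
  a_7 = 2·688 + 2·252 = 1880
  a_8 = 2·1880 + 2·688 = 5136
  a_9 = 2·5136 + 2·1880 = 14032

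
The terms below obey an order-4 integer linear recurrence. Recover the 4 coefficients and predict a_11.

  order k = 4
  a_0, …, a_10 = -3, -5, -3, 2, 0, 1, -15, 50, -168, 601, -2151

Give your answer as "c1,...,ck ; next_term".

  a_4 = -3·2 + 1·-3 + -3·-5 + 2·-3 = 0
  a_5 = -3·0 + 1·2 + -3·-3 + 2·-5 = 1
  a_6 = -3·1 + 1·0 + -3·2 + 2·-3 = -15
  a_7 = -3·-15 + 1·1 + -3·0 + 2·2 = 50
  a_8 = -3·50 + 1·-15 + -3·1 + 2·0 = -168
  a_9 = -3·-168 + 1·50 + -3·-15 + 2·1 = 601
  a_10 = -3·601 + 1·-168 + -3·50 + 2·-15 = -2151
  a_11 = -3·-2151 + 1·601 + -3·-168 + 2·50 = 7658

-3,1,-3,2 ; 7658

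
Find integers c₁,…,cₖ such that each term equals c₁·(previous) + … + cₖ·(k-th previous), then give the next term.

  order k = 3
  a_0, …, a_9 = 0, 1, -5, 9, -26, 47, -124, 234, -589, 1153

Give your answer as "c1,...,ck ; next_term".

  a_3 = -1·-5 + 4·1 + 3·0 = 9
  a_4 = -1·9 + 4·-5 + 3·1 = -26
  a_5 = -1·-26 + 4·9 + 3·-5 = 47
  a_6 = -1·47 + 4·-26 + 3·9 = -124
  a_7 = -1·-124 + 4·47 + 3·-26 = 234
  a_8 = -1·234 + 4·-124 + 3·47 = -589
  a_9 = -1·-589 + 4·234 + 3·-124 = 1153
  a_10 = -1·1153 + 4·-589 + 3·234 = -2807

-1,4,3 ; -2807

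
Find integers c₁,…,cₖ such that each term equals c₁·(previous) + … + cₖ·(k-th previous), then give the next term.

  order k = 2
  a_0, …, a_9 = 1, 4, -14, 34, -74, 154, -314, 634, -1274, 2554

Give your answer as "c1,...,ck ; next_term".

-3,-2 ; -5114

  a_2 = -3·4 + -2·1 = -14
  a_3 = -3·-14 + -2·4 = 34
  a_4 = -3·34 + -2·-14 = -74
  a_5 = -3·-74 + -2·34 = 154
  a_6 = -3·154 + -2·-74 = -314
  a_7 = -3·-314 + -2·154 = 634
  a_8 = -3·634 + -2·-314 = -1274
  a_9 = -3·-1274 + -2·634 = 2554
  a_10 = -3·2554 + -2·-1274 = -5114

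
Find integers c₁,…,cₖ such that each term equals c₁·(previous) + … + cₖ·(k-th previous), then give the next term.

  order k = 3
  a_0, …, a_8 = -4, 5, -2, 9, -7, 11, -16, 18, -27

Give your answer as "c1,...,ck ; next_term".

0,1,-1 ; 34

  a_3 = 0·-2 + 1·5 + -1·-4 = 9
  a_4 = 0·9 + 1·-2 + -1·5 = -7
  a_5 = 0·-7 + 1·9 + -1·-2 = 11
  a_6 = 0·11 + 1·-7 + -1·9 = -16
  a_7 = 0·-16 + 1·11 + -1·-7 = 18
  a_8 = 0·18 + 1·-16 + -1·11 = -27
  a_9 = 0·-27 + 1·18 + -1·-16 = 34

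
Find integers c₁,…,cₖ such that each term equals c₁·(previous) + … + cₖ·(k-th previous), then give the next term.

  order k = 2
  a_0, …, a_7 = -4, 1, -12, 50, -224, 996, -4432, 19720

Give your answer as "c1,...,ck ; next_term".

-4,2 ; -87744

  a_2 = -4·1 + 2·-4 = -12
  a_3 = -4·-12 + 2·1 = 50
  a_4 = -4·50 + 2·-12 = -224
  a_5 = -4·-224 + 2·50 = 996
  a_6 = -4·996 + 2·-224 = -4432
  a_7 = -4·-4432 + 2·996 = 19720
  a_8 = -4·19720 + 2·-4432 = -87744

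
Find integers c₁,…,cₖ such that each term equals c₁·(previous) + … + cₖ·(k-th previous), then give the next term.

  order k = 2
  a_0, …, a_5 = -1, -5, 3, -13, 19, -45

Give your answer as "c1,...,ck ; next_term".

  a_2 = -1·-5 + 2·-1 = 3
  a_3 = -1·3 + 2·-5 = -13
  a_4 = -1·-13 + 2·3 = 19
  a_5 = -1·19 + 2·-13 = -45
  a_6 = -1·-45 + 2·19 = 83

-1,2 ; 83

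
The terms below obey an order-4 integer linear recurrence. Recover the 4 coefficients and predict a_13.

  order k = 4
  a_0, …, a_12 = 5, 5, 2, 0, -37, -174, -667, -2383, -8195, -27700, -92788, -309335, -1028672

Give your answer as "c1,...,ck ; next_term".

4,-1,-3,-4 ; -3416189

  a_4 = 4·0 + -1·2 + -3·5 + -4·5 = -37
  a_5 = 4·-37 + -1·0 + -3·2 + -4·5 = -174
  a_6 = 4·-174 + -1·-37 + -3·0 + -4·2 = -667
  a_7 = 4·-667 + -1·-174 + -3·-37 + -4·0 = -2383
  a_8 = 4·-2383 + -1·-667 + -3·-174 + -4·-37 = -8195
  a_9 = 4·-8195 + -1·-2383 + -3·-667 + -4·-174 = -27700
  a_10 = 4·-27700 + -1·-8195 + -3·-2383 + -4·-667 = -92788
  a_11 = 4·-92788 + -1·-27700 + -3·-8195 + -4·-2383 = -309335
  a_12 = 4·-309335 + -1·-92788 + -3·-27700 + -4·-8195 = -1028672
  a_13 = 4·-1028672 + -1·-309335 + -3·-92788 + -4·-27700 = -3416189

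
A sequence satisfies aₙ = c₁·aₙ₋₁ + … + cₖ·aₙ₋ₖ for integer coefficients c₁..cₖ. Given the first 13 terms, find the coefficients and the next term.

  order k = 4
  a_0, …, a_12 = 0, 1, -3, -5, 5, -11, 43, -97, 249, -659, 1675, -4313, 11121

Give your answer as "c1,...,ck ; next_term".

-2,1,-2,-2 ; -28587

  a_4 = -2·-5 + 1·-3 + -2·1 + -2·0 = 5
  a_5 = -2·5 + 1·-5 + -2·-3 + -2·1 = -11
  a_6 = -2·-11 + 1·5 + -2·-5 + -2·-3 = 43
  a_7 = -2·43 + 1·-11 + -2·5 + -2·-5 = -97
  a_8 = -2·-97 + 1·43 + -2·-11 + -2·5 = 249
  a_9 = -2·249 + 1·-97 + -2·43 + -2·-11 = -659
  a_10 = -2·-659 + 1·249 + -2·-97 + -2·43 = 1675
  a_11 = -2·1675 + 1·-659 + -2·249 + -2·-97 = -4313
  a_12 = -2·-4313 + 1·1675 + -2·-659 + -2·249 = 11121
  a_13 = -2·11121 + 1·-4313 + -2·1675 + -2·-659 = -28587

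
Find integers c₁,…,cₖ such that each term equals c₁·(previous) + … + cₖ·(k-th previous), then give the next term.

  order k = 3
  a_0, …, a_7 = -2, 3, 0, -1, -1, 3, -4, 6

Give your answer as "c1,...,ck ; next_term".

-2,-1,-1 ; -11

  a_3 = -2·0 + -1·3 + -1·-2 = -1
  a_4 = -2·-1 + -1·0 + -1·3 = -1
  a_5 = -2·-1 + -1·-1 + -1·0 = 3
  a_6 = -2·3 + -1·-1 + -1·-1 = -4
  a_7 = -2·-4 + -1·3 + -1·-1 = 6
  a_8 = -2·6 + -1·-4 + -1·3 = -11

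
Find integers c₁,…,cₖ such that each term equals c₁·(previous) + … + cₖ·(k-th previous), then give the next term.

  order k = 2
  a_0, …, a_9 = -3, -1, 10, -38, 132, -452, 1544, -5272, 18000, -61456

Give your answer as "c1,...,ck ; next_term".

  a_2 = -4·-1 + -2·-3 = 10
  a_3 = -4·10 + -2·-1 = -38
  a_4 = -4·-38 + -2·10 = 132
  a_5 = -4·132 + -2·-38 = -452
  a_6 = -4·-452 + -2·132 = 1544
  a_7 = -4·1544 + -2·-452 = -5272
  a_8 = -4·-5272 + -2·1544 = 18000
  a_9 = -4·18000 + -2·-5272 = -61456
  a_10 = -4·-61456 + -2·18000 = 209824

-4,-2 ; 209824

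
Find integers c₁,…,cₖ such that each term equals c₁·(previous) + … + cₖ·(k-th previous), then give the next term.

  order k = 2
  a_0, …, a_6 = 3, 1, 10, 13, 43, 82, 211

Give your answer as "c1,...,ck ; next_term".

  a_2 = 1·1 + 3·3 = 10
  a_3 = 1·10 + 3·1 = 13
  a_4 = 1·13 + 3·10 = 43
  a_5 = 1·43 + 3·13 = 82
  a_6 = 1·82 + 3·43 = 211
  a_7 = 1·211 + 3·82 = 457

1,3 ; 457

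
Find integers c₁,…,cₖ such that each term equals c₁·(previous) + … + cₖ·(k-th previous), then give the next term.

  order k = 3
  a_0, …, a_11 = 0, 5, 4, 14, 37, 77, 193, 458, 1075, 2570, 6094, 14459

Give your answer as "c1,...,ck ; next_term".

1,2,3 ; 34357

  a_3 = 1·4 + 2·5 + 3·0 = 14
  a_4 = 1·14 + 2·4 + 3·5 = 37
  a_5 = 1·37 + 2·14 + 3·4 = 77
  a_6 = 1·77 + 2·37 + 3·14 = 193
  a_7 = 1·193 + 2·77 + 3·37 = 458
  a_8 = 1·458 + 2·193 + 3·77 = 1075
  a_9 = 1·1075 + 2·458 + 3·193 = 2570
  a_10 = 1·2570 + 2·1075 + 3·458 = 6094
  a_11 = 1·6094 + 2·2570 + 3·1075 = 14459
  a_12 = 1·14459 + 2·6094 + 3·2570 = 34357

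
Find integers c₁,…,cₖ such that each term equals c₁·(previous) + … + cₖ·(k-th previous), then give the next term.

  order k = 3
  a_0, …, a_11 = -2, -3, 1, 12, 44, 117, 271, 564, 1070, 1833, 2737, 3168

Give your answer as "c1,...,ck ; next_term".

  a_3 = 3·1 + -1·-3 + -3·-2 = 12
  a_4 = 3·12 + -1·1 + -3·-3 = 44
  a_5 = 3·44 + -1·12 + -3·1 = 117
  a_6 = 3·117 + -1·44 + -3·12 = 271
  a_7 = 3·271 + -1·117 + -3·44 = 564
  a_8 = 3·564 + -1·271 + -3·117 = 1070
  a_9 = 3·1070 + -1·564 + -3·271 = 1833
  a_10 = 3·1833 + -1·1070 + -3·564 = 2737
  a_11 = 3·2737 + -1·1833 + -3·1070 = 3168
  a_12 = 3·3168 + -1·2737 + -3·1833 = 1268

3,-1,-3 ; 1268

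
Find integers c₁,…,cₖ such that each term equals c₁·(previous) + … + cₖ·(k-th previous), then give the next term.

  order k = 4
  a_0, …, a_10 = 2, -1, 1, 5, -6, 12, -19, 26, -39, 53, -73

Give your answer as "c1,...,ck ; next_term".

-1,1,0,-1 ; 100

  a_4 = -1·5 + 1·1 + 0·-1 + -1·2 = -6
  a_5 = -1·-6 + 1·5 + 0·1 + -1·-1 = 12
  a_6 = -1·12 + 1·-6 + 0·5 + -1·1 = -19
  a_7 = -1·-19 + 1·12 + 0·-6 + -1·5 = 26
  a_8 = -1·26 + 1·-19 + 0·12 + -1·-6 = -39
  a_9 = -1·-39 + 1·26 + 0·-19 + -1·12 = 53
  a_10 = -1·53 + 1·-39 + 0·26 + -1·-19 = -73
  a_11 = -1·-73 + 1·53 + 0·-39 + -1·26 = 100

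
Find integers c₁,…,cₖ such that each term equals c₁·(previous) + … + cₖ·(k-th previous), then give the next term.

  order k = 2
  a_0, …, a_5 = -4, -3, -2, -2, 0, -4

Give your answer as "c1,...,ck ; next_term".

-2,2 ; 8

  a_2 = -2·-3 + 2·-4 = -2
  a_3 = -2·-2 + 2·-3 = -2
  a_4 = -2·-2 + 2·-2 = 0
  a_5 = -2·0 + 2·-2 = -4
  a_6 = -2·-4 + 2·0 = 8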